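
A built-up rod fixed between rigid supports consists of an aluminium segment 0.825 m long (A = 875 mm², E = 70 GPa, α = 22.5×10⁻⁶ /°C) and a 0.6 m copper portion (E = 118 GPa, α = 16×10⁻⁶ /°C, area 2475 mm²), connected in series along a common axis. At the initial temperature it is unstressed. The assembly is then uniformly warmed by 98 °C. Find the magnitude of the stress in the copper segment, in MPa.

σ ≈ 71.8 MPa (compressive)

If the supports were absent, the total length change would be Σ αᵢΔT Lᵢ = 22.5×10⁻⁶×98×825 + 16×10⁻⁶×98×600 = 2.76 mm.
Since the ends are fixed, an axial force P builds up, equal in every segment, with P · Σ Lᵢ/(AᵢEᵢ) = δ_free.
Σ Lᵢ/(AᵢEᵢ) = 825/(875×70×10³) + 600/(2475×118×10³) = 1.552×10⁻⁵ mm/N.
Hence P = δ_free / Σ(L/AE) = 2.76/1.552×10⁻⁵ = 177.8 kN (compressive).
σ_{copper} = P / A = 177800 / 2475 = 71.83 MPa.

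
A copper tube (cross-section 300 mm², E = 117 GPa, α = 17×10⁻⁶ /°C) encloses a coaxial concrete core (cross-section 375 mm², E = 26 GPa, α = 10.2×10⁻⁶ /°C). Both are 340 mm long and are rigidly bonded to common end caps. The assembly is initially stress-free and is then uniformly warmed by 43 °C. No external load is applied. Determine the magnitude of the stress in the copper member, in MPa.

The copper has the larger α, so on heating it would change length more than the concrete if both were free. The rigid plates force a common final length, so the copper is put into compression and the concrete into tension, with equal and opposite forces P (no external load).
Equating the net (thermal + elastic) strains gives |α₁ − α₂|·ΔT = P·[1/(A₁E₁) + 1/(A₂E₂)].
|α₁ − α₂|·ΔT = 6.8×10⁻⁶ × 43 = 0.0002924.
1/(A₁E₁) + 1/(A₂E₂) = 1/(300×117×10³) + 1/(375×26×10³) = 1.311×10⁻⁷ N⁻¹.
P = 0.0002924 / 1.311×10⁻⁷ = 2231 N = 2.231 kN.
σ_{copper} = P/A₁ = 2231/300 = 7.437 MPa, compressive.

σ ≈ 7.44 MPa (compressive)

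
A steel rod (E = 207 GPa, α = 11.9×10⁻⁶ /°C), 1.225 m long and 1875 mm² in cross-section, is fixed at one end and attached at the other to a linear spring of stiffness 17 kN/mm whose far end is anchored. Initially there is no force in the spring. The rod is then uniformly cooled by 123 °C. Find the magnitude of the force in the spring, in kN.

If the spring were absent the rod would shorten by αΔT L = 11.9×10⁻⁶ × 123 × 1225 = 1.793 mm.
With a force P in the spring, the elastic change of the rod is PL/(AE) and that of the spring is P/k; compatibility requires their sum to equal δ_free.
P [ L/(AE) + 1/k ] = δ_free → P [ 1225/(1875×207×10³) + 1/(17×10³) ] = 1.793.
P = 1.793 / 6.198×10⁻⁵ = 28930 N.

P ≈ 28.9 kN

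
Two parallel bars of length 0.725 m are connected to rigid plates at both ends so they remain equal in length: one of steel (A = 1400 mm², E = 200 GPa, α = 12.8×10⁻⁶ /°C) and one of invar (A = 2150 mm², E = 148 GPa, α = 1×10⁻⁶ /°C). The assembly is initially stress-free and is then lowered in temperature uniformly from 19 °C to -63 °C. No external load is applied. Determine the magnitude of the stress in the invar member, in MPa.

Equilibrium of a rigid end plate with no external load gives equal and opposite internal forces ±P in the two members. Since α_{steel} > α_{invar}, cooling drives the steel into tension and the invar into compression.
Compatibility of the two members (thermal + elastic change equal): (α₁ − α₂)ΔT = P·[1/(A₁E₁) + 1/(A₂E₂)].
|α₁ − α₂|·ΔT = 11.8×10⁻⁶ × 82 = 0.0009676.
1/(A₁E₁) + 1/(A₂E₂) = 1/(1400×200×10³) + 1/(2150×148×10³) = 6.714×10⁻⁹ N⁻¹.
So P = 0.0009676 / 6.714×10⁻⁹ = 144.1 kN.
σ_{invar} = P/A₂ = 144100/2150 = 67.03 MPa, compressive.

σ ≈ 67 MPa (compressive)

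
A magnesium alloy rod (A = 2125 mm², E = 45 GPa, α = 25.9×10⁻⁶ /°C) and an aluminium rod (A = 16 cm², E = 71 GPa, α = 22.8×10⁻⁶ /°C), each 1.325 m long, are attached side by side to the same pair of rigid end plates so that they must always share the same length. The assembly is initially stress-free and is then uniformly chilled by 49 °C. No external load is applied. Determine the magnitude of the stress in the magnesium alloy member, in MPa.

σ ≈ 3.71 MPa (tensile)

The magnesium alloy has the larger α, so on cooling it would change length more than the aluminium if both were free. The rigid plates force a common final length, so the magnesium alloy is put into tension and the aluminium into compression, with equal and opposite forces P (no external load).
Compatibility of the two members (thermal + elastic change equal): (α₁ − α₂)ΔT = P·[1/(A₁E₁) + 1/(A₂E₂)].
|α₁ − α₂|·ΔT = 3.1×10⁻⁶ × 49 = 0.0001519.
1/(A₁E₁) + 1/(A₂E₂) = 1/(2125×45×10³) + 1/(1600×71×10³) = 1.926×10⁻⁸ N⁻¹.
So P = 0.0001519 / 1.926×10⁻⁸ = 7.887 kN.
σ_{magnesium alloy} = P/A₁ = 7887/2125 = 3.711 MPa, tensile.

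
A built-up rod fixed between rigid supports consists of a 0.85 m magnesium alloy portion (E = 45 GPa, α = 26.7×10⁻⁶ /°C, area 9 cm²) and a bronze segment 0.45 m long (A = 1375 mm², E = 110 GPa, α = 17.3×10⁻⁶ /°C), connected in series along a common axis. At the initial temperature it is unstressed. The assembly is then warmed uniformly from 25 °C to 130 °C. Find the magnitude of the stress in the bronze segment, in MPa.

With the walls removed the bar would change length by δ_free = Σ αᵢΔT Lᵢ = 26.7×10⁻⁶×105×850 + 17.3×10⁻⁶×105×450 = 3.2 mm.
Since the ends are fixed, an axial force P builds up, equal in every segment, with P · Σ Lᵢ/(AᵢEᵢ) = δ_free.
The series flexibility is Σ Lᵢ/(AᵢEᵢ) = 850/(900×45×10³) + 450/(1375×110×10³) = 2.396×10⁻⁵ mm/N.
P = 3.2 / 2.396×10⁻⁵ = 133600 N = 133.6 kN, compressive.
σ_{bronze} = P / A = 133600 / 1375 = 97.13 MPa.

σ ≈ 97.1 MPa (compressive)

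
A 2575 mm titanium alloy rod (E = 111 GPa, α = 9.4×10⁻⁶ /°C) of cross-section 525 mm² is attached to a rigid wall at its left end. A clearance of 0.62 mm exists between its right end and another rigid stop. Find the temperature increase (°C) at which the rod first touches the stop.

Contact occurs when the free expansion equals the gap: αΔT L = 0.62 mm.
So ΔT = g/(αL) = 0.62/(9.4×10⁻⁶ × 2575) = 25.61 °C.

ΔT ≈ 25.6 °C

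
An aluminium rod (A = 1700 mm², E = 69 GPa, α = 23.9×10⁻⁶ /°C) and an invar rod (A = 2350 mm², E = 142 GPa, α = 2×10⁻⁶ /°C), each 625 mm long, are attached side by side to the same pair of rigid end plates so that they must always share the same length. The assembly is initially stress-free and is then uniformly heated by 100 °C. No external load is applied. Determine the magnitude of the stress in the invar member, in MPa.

σ ≈ 80.9 MPa (tensile)

Equilibrium of a rigid end plate with no external load gives equal and opposite internal forces ±P in the two members. Since α_{aluminium} > α_{invar}, heating drives the aluminium into compression and the invar into tension.
Equating the net (thermal + elastic) strains gives |α₁ − α₂|·ΔT = P·[1/(A₁E₁) + 1/(A₂E₂)].
|α₁ − α₂|·ΔT = 21.9×10⁻⁶ × 100 = 0.00219.
1/(A₁E₁) + 1/(A₂E₂) = 1/(1700×69×10³) + 1/(2350×142×10³) = 1.152×10⁻⁸ N⁻¹.
So P = 0.00219 / 1.152×10⁻⁸ = 190.1 kN.
σ_{invar} = P/A₂ = 190100/2350 = 80.88 MPa, tensile.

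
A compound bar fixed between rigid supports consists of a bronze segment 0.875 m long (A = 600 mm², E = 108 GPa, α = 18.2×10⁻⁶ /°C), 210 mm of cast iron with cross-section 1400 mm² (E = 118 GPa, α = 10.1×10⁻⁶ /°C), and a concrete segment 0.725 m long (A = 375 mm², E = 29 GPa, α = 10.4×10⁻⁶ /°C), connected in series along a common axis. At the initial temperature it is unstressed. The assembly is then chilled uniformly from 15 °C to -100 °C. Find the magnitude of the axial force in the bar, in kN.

P ≈ 36.1 kN (tensile)

If the supports were absent, the total length change would be Σ αᵢΔT Lᵢ = 18.2×10⁻⁶×115×875 + 10.1×10⁻⁶×115×210 + 10.4×10⁻⁶×115×725 = 2.942 mm.
The rigid supports impose zero overall length change; the single axial force P common to all segments must satisfy P Σ Lᵢ/(AᵢEᵢ) = δ_free.
The series flexibility is Σ Lᵢ/(AᵢEᵢ) = 875/(600×108×10³) + 210/(1400×118×10³) + 725/(375×29×10³) = 8.144×10⁻⁵ mm/N.
So P = 2.942 / 8.144×10⁻⁵ = 36.13 kN, tensile.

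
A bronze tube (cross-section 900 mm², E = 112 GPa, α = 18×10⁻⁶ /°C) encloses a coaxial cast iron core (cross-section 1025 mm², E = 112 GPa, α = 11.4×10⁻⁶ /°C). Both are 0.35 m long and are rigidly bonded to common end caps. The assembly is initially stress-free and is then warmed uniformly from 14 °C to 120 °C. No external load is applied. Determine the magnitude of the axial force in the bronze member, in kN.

Both members must finish at the same length. With the larger α, the bronze tends to over-expand; the plates restrain it, putting the bronze in compression and the cast iron in tension. With no external load the two internal forces are equal and opposite, magnitude P.
Equating the net (thermal + elastic) strains gives |α₁ − α₂|·ΔT = P·[1/(A₁E₁) + 1/(A₂E₂)].
|α₁ − α₂|·ΔT = 6.6×10⁻⁶ × 106 = 0.0006996.
1/(A₁E₁) + 1/(A₂E₂) = 1/(900×112×10³) + 1/(1025×112×10³) = 1.863×10⁻⁸ N⁻¹.
So P = 0.0006996 / 1.863×10⁻⁸ = 37.55 kN.

P ≈ 37.5 kN (compressive in the bronze)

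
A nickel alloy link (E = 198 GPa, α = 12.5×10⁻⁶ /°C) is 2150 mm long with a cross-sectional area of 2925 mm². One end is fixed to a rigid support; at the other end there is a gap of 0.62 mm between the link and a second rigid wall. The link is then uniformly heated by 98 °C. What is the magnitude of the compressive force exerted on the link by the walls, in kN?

If the wall were absent the link would grow by αΔT L = 12.5×10⁻⁶ × 98 × 2150 = 2.634 mm.
The gap closes (δ_free > 0.62 mm) and the wall then resists a further 2.634 − 0.62 = 2.014 mm of expansion.
So σ = E(δ_free − g)/L = 198×10³ × 2.014/2150 = 185.5 MPa.
Force on the wall = σA = 185.5 × 2925 mm² = 542.4 kN.

P ≈ 542 kN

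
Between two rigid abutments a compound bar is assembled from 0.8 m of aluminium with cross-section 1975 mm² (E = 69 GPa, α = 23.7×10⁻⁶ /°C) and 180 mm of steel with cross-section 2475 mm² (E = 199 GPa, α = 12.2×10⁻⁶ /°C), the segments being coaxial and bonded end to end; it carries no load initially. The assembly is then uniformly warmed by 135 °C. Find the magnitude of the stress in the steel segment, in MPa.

σ ≈ 185 MPa (compressive)

With the walls removed the bar would change length by δ_free = Σ αᵢΔT Lᵢ = 23.7×10⁻⁶×135×800 + 12.2×10⁻⁶×135×180 = 2.856 mm.
Since the ends are fixed, an axial force P builds up, equal in every segment, with P · Σ Lᵢ/(AᵢEᵢ) = δ_free.
The series flexibility is Σ Lᵢ/(AᵢEᵢ) = 800/(1975×69×10³) + 180/(2475×199×10³) = 6.236×10⁻⁶ mm/N.
So P = 2.856 / 6.236×10⁻⁶ = 458 kN, compressive.
σ_{steel} = P / A = 458000 / 2475 = 185.1 MPa.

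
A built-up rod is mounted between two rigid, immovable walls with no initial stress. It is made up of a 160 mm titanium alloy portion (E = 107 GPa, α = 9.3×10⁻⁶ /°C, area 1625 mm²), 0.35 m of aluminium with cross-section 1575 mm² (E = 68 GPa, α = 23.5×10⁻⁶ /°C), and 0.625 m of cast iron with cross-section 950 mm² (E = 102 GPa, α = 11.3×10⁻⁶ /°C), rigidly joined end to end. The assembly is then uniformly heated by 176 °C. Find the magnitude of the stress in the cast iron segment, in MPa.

With the walls removed the bar would change length by δ_free = Σ αᵢΔT Lᵢ = 9.3×10⁻⁶×176×160 + 23.5×10⁻⁶×176×350 + 11.3×10⁻⁶×176×625 = 2.952 mm.
The walls prevent any net length change, so an axial force P (same in every segment) develops. Compatibility: P · Σ Lᵢ/(AᵢEᵢ) = δ_free.
Σ Lᵢ/(AᵢEᵢ) = 160/(1625×107×10³) + 350/(1575×68×10³) + 625/(950×102×10³) = 1.064×10⁻⁵ mm/N.
P = 2.952 / 1.064×10⁻⁵ = 277500 N = 277.5 kN, compressive.
σ_{cast iron} = P / A = 277500 / 950 = 292.1 MPa.

σ ≈ 292 MPa (compressive)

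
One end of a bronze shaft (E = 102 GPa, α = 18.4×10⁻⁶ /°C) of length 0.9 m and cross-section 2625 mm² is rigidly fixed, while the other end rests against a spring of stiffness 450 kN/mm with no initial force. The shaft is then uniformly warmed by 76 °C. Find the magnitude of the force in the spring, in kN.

Free thermal expansion: δ_free = αΔT L = 18.4×10⁻⁶ × 76 × 900 = 1.259 mm.
With a force P in the spring, the elastic change of the shaft is PL/(AE) and that of the spring is P/k; compatibility requires their sum to equal δ_free.
P [ L/(AE) + 1/k ] = δ_free → P [ 900/(2625×102×10³) + 1/(450×10³) ] = 1.259.
P = 1.259 / 5.584×10⁻⁶ = 225400 N.

P ≈ 225 kN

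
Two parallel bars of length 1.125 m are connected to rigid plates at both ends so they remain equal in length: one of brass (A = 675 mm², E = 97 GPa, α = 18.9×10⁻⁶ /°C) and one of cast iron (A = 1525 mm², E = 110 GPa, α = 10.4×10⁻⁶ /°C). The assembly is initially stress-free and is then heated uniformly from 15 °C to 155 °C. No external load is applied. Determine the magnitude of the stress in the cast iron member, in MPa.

Both members must finish at the same length. With the larger α, the brass tends to over-expand; the plates restrain it, putting the brass in compression and the cast iron in tension. With no external load the two internal forces are equal and opposite, magnitude P.
Equating the net (thermal + elastic) strains gives |α₁ − α₂|·ΔT = P·[1/(A₁E₁) + 1/(A₂E₂)].
|α₁ − α₂|·ΔT = 8.5×10⁻⁶ × 140 = 0.00119.
1/(A₁E₁) + 1/(A₂E₂) = 1/(675×97×10³) + 1/(1525×110×10³) = 2.123×10⁻⁸ N⁻¹.
P = 0.00119 / 2.123×10⁻⁸ = 56040 N = 56.04 kN.
σ_{cast iron} = P/A₂ = 56040/1525 = 36.75 MPa, tensile.

σ ≈ 36.7 MPa (tensile)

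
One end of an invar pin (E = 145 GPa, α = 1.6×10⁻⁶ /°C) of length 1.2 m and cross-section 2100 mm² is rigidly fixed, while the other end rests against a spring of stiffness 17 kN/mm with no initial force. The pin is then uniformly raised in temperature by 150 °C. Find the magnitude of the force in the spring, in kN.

The unrestrained thermal change is αΔT L = 1.6×10⁻⁶ × 150 × 1200 = 0.288 mm.
Let P be the compressive force at the spring. The pin shortens elastically by PL/(AE) and the spring compresses by P/k; together these equal δ_free.
So P = δ_free / [L/(AE) + 1/k] = 0.288 / [ 1200/(2100×145×10³) + 1/(17×10³) ].
P = 0.288 / 6.276×10⁻⁵ = 4589 N.

P ≈ 4.59 kN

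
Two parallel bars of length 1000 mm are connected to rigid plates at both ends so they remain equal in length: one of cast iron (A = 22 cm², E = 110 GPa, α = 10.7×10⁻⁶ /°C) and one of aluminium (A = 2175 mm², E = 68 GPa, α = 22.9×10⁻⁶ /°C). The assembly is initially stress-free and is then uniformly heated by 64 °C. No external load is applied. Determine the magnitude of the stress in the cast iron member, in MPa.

Both members must finish at the same length. With the larger α, the aluminium tends to over-expand; the plates restrain it, putting the aluminium in compression and the cast iron in tension. With no external load the two internal forces are equal and opposite, magnitude P.
Compatibility of the two members (thermal + elastic change equal): (α₁ − α₂)ΔT = P·[1/(A₁E₁) + 1/(A₂E₂)].
|α₁ − α₂|·ΔT = 12.2×10⁻⁶ × 64 = 0.0007808.
1/(A₁E₁) + 1/(A₂E₂) = 1/(2200×110×10³) + 1/(2175×68×10³) = 1.089×10⁻⁸ N⁻¹.
So P = 0.0007808 / 1.089×10⁻⁸ = 71.68 kN.
σ_{cast iron} = P/A₁ = 71680/2200 = 32.58 MPa, tensile.

σ ≈ 32.6 MPa (tensile)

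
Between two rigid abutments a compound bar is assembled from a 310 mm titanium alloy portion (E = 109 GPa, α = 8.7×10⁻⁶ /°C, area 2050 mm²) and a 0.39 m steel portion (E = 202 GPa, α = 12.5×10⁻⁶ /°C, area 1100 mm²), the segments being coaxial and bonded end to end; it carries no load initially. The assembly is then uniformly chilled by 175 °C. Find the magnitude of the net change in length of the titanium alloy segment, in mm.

|ΔL| ≈ 0.113 mm

Free thermal contraction of the whole bar: Σ αᵢΔT Lᵢ = 8.7×10⁻⁶×175×310 + 12.5×10⁻⁶×175×390 = 1.325 mm.
The rigid supports impose zero overall length change; the single axial force P common to all segments must satisfy P Σ Lᵢ/(AᵢEᵢ) = δ_free.
The series flexibility is Σ Lᵢ/(AᵢEᵢ) = 310/(2050×109×10³) + 390/(1100×202×10³) = 3.143×10⁻⁶ mm/N.
Hence P = δ_free / Σ(L/AE) = 1.325/3.143×10⁻⁶ = 421.7 kN (tensile).
For the titanium alloy segment, free thermal change = 8.7×10⁻⁶×175×310 = 0.472 mm and elastic change from P = 421700×310/(2050×109×10³) = 0.585 mm; these oppose, so the net change is 0.113 mm (segment lengthens).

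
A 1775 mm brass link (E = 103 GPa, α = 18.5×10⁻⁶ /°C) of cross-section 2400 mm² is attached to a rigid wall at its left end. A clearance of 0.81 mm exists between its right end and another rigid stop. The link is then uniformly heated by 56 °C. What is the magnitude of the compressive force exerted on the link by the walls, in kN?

Free thermal elongation = αΔT L = 18.5×10⁻⁶ × 56 × 1775 = 1.839 mm.
After closing the 0.81 mm clearance, 1.839 − 0.81 = 1.029 mm of expansion remains to be suppressed by the wall.
So σ = E(δ_free − g)/L = 103×10³ × 1.029/1775 = 59.71 MPa.
P = σA = 59.71 × 2400 = 143.3 kN.

P ≈ 143 kN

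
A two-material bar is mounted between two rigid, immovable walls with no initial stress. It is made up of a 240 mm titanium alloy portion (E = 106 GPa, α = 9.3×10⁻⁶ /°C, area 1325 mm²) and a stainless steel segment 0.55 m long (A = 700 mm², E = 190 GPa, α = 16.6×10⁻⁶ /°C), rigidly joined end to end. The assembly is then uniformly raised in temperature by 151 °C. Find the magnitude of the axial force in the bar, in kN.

With the walls removed the bar would change length by δ_free = Σ αᵢΔT Lᵢ = 9.3×10⁻⁶×151×240 + 16.6×10⁻⁶×151×550 = 1.716 mm.
Since the ends are fixed, an axial force P builds up, equal in every segment, with P · Σ Lᵢ/(AᵢEᵢ) = δ_free.
The series flexibility is Σ Lᵢ/(AᵢEᵢ) = 240/(1325×106×10³) + 550/(700×190×10³) = 5.844×10⁻⁶ mm/N.
Hence P = δ_free / Σ(L/AE) = 1.716/5.844×10⁻⁶ = 293.6 kN (compressive).

P ≈ 294 kN (compressive)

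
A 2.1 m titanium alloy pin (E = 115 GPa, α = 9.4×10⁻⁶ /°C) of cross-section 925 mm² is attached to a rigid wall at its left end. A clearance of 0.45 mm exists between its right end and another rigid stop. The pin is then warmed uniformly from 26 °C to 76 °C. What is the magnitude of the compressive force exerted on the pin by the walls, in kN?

If the wall were absent the pin would grow by αΔT L = 9.4×10⁻⁶ × 50 × 2100 = 0.987 mm.
The gap closes (δ_free > 0.45 mm) and the wall then resists a further 0.987 − 0.45 = 0.537 mm of expansion.
Compatibility: PL/(AE) = 0.537 mm, so σ = P/A = E × (0.537/2100) = 29.41 MPa.
Force on the wall = σA = 29.41 × 925 mm² = 27.2 kN.

P ≈ 27.2 kN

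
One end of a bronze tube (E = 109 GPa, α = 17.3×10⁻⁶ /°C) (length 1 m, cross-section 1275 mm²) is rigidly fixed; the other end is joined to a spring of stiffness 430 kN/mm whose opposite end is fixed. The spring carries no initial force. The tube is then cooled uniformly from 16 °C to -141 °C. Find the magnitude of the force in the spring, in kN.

P ≈ 285 kN

If the spring were absent the tube would shorten by αΔT L = 17.3×10⁻⁶ × 157 × 1000 = 2.716 mm.
Let P be the tensile force in the spring. The tube extends elastically by PL/(AE) and the spring stretches by P/k; together these equal δ_free.
So P = δ_free / [L/(AE) + 1/k] = 2.716 / [ 1000/(1275×109×10³) + 1/(430×10³) ].
P = 2.716 / 9.521×10⁻⁶ = 285300 N.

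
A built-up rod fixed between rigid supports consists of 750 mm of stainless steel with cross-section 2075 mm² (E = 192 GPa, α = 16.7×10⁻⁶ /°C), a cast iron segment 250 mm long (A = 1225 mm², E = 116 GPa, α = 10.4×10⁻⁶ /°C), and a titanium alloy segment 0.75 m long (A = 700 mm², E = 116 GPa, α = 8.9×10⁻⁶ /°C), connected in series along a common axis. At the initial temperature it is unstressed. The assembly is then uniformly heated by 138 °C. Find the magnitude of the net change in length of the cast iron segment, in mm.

|ΔL| ≈ 0.0522 mm

With the walls removed the bar would change length by δ_free = Σ αᵢΔT Lᵢ = 16.7×10⁻⁶×138×750 + 10.4×10⁻⁶×138×250 + 8.9×10⁻⁶×138×750 = 3.008 mm.
The walls prevent any net length change, so an axial force P (same in every segment) develops. Compatibility: P · Σ Lᵢ/(AᵢEᵢ) = δ_free.
The series flexibility is Σ Lᵢ/(AᵢEᵢ) = 750/(2075×192×10³) + 250/(1225×116×10³) + 750/(700×116×10³) = 1.288×10⁻⁵ mm/N.
Hence P = δ_free / Σ(L/AE) = 3.008/1.288×10⁻⁵ = 233.6 kN (compressive).
For the cast iron segment, free thermal change = 10.4×10⁻⁶×138×250 = 0.3588 mm and elastic change from P = 233600×250/(1225×116×10³) = 0.411 mm; these oppose, so the net change is 0.0522 mm (segment shortens).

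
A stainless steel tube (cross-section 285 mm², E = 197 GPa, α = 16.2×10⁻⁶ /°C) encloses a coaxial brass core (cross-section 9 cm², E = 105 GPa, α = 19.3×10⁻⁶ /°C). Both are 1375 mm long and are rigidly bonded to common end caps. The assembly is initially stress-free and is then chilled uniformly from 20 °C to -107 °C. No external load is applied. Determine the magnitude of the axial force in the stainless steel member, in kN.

P ≈ 13.9 kN (compressive in the stainless steel)

Both members must finish at the same length. With the larger α, the brass tends to over-contract; the plates restrain it, putting the brass in tension and the stainless steel in compression. With no external load the two internal forces are equal and opposite, magnitude P.
Compatibility of the two members (thermal + elastic change equal): (α₁ − α₂)ΔT = P·[1/(A₁E₁) + 1/(A₂E₂)].
|α₁ − α₂|·ΔT = 3.1×10⁻⁶ × 127 = 0.0003937.
1/(A₁E₁) + 1/(A₂E₂) = 1/(285×197×10³) + 1/(900×105×10³) = 2.839×10⁻⁸ N⁻¹.
So P = 0.0003937 / 2.839×10⁻⁸ = 13.87 kN.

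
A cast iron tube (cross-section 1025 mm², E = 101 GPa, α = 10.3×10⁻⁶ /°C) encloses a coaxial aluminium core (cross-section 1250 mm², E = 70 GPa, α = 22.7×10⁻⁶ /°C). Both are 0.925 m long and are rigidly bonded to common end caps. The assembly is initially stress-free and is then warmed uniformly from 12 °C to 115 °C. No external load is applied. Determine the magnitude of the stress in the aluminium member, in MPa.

σ ≈ 48.5 MPa (compressive)

Equilibrium of a rigid end plate with no external load gives equal and opposite internal forces ±P in the two members. Since α_{aluminium} > α_{cast iron}, heating drives the aluminium into compression and the cast iron into tension.
Setting the final lengths equal and cancelling L: (α₁ − α₂)ΔT = P/(A₁E₁) + P/(A₂E₂).
|α₁ − α₂|·ΔT = 12.4×10⁻⁶ × 103 = 0.001277.
1/(A₁E₁) + 1/(A₂E₂) = 1/(1025×101×10³) + 1/(1250×70×10³) = 2.109×10⁻⁸ N⁻¹.
So P = 0.001277 / 2.109×10⁻⁸ = 60.57 kN.
σ_{aluminium} = P/A₂ = 60570/1250 = 48.45 MPa, compressive.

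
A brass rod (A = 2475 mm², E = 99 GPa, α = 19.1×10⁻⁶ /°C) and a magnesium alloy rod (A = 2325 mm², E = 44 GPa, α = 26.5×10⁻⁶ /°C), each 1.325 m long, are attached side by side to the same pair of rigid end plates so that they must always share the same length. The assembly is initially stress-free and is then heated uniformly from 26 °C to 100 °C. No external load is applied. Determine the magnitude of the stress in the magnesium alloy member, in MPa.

Both members must finish at the same length. With the larger α, the magnesium alloy tends to over-expand; the plates restrain it, putting the magnesium alloy in compression and the brass in tension. With no external load the two internal forces are equal and opposite, magnitude P.
Compatibility of the two members (thermal + elastic change equal): (α₁ − α₂)ΔT = P·[1/(A₁E₁) + 1/(A₂E₂)].
|α₁ − α₂|·ΔT = 7.4×10⁻⁶ × 74 = 0.0005476.
1/(A₁E₁) + 1/(A₂E₂) = 1/(2475×99×10³) + 1/(2325×44×10³) = 1.386×10⁻⁸ N⁻¹.
So P = 0.0005476 / 1.386×10⁻⁸ = 39.52 kN.
σ_{magnesium alloy} = P/A₂ = 39520/2325 = 17 MPa, compressive.

σ ≈ 17 MPa (compressive)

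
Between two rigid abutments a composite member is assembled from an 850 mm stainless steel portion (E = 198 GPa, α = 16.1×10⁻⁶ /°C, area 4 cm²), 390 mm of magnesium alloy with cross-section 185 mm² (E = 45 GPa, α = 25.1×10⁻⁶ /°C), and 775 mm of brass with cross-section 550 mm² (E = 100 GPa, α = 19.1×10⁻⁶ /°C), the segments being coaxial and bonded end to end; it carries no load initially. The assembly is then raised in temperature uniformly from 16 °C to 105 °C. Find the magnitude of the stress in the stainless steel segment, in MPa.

If the supports were absent, the total length change would be Σ αᵢΔT Lᵢ = 16.1×10⁻⁶×89×850 + 25.1×10⁻⁶×89×390 + 19.1×10⁻⁶×89×775 = 3.407 mm.
Since the ends are fixed, an axial force P builds up, equal in every segment, with P · Σ Lᵢ/(AᵢEᵢ) = δ_free.
Σ Lᵢ/(AᵢEᵢ) = 850/(400×198×10³) + 390/(185×45×10³) + 775/(550×100×10³) = 7.167×10⁻⁵ mm/N.
P = 3.407 / 7.167×10⁻⁵ = 47530 N = 47.53 kN, compressive.
σ_{stainless steel} = P / A = 47530 / 400 = 118.8 MPa.

σ ≈ 119 MPa (compressive)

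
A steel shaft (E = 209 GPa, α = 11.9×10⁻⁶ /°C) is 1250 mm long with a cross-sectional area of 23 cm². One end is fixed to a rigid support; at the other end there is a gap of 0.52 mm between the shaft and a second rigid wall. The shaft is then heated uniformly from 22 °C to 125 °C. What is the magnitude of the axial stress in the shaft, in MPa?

If the wall were absent the shaft would grow by αΔT L = 11.9×10⁻⁶ × 103 × 1250 = 1.532 mm.
After closing the 0.52 mm clearance, 1.532 − 0.52 = 1.012 mm of expansion remains to be suppressed by the wall.
That suppressed elongation corresponds to σ = E·Δ/L = 209×10³ × 1.012/1250 = 169.2 MPa.

σ ≈ 169 MPa (compressive)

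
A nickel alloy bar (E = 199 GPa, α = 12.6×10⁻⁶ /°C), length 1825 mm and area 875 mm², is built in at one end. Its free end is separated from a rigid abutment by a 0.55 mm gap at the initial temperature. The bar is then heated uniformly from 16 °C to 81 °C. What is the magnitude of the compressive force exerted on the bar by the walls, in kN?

P ≈ 90.1 kN

Free thermal elongation = αΔT L = 12.6×10⁻⁶ × 65 × 1825 = 1.495 mm.
The gap closes (δ_free > 0.55 mm) and the wall then resists a further 1.495 − 0.55 = 0.9447 mm of expansion.
So σ = E(δ_free − g)/L = 199×10³ × 0.9447/1825 = 103 MPa.
Force on the wall = σA = 103 × 875 mm² = 90.13 kN.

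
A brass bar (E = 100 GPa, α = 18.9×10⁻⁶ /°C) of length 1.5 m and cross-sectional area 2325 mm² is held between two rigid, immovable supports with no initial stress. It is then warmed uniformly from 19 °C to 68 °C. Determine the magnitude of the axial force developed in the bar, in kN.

P ≈ 215 kN (compressive)

The ends cannot move, so σ = EαΔT = 100×10³ × 18.9×10⁻⁶ × 49 = 92.61 MPa.
P = AEαΔT = 2325 × 100×10³ × 18.9×10⁻⁶ × 49 = 215.3 kN (compressive).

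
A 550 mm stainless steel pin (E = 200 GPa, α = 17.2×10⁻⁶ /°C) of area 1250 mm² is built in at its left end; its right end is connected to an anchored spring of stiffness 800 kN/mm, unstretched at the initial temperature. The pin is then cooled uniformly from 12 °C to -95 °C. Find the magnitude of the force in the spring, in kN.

The unrestrained thermal change is αΔT L = 17.2×10⁻⁶ × 107 × 550 = 1.012 mm.
With a force P in the spring, the elastic change of the pin is PL/(AE) and that of the spring is P/k; compatibility requires their sum to equal δ_free.
So P = δ_free / [L/(AE) + 1/k] = 1.012 / [ 550/(1250×200×10³) + 1/(800×10³) ].
P = 1.012 / 3.45×10⁻⁶ = 293400 N.

P ≈ 293 kN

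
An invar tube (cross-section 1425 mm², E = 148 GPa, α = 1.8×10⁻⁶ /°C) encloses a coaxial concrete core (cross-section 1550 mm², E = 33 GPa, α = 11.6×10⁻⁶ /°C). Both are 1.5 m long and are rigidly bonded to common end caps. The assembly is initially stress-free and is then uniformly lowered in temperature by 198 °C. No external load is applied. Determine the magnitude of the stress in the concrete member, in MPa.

σ ≈ 51.5 MPa (tensile)

Equilibrium of a rigid end plate with no external load gives equal and opposite internal forces ±P in the two members. Since α_{concrete} > α_{invar}, cooling drives the concrete into tension and the invar into compression.
Compatibility of the two members (thermal + elastic change equal): (α₁ − α₂)ΔT = P·[1/(A₁E₁) + 1/(A₂E₂)].
|α₁ − α₂|·ΔT = 9.8×10⁻⁶ × 198 = 0.00194.
1/(A₁E₁) + 1/(A₂E₂) = 1/(1425×148×10³) + 1/(1550×33×10³) = 2.429×10⁻⁸ N⁻¹.
So P = 0.00194 / 2.429×10⁻⁸ = 79.88 kN.
σ_{concrete} = P/A₂ = 79880/1550 = 51.53 MPa, tensile.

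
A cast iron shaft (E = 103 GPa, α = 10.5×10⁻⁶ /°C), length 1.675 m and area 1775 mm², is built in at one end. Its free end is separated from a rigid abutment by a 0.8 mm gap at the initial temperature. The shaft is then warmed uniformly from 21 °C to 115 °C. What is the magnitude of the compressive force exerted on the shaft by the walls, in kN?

Free thermal elongation = αΔT L = 10.5×10⁻⁶ × 94 × 1675 = 1.653 mm.
This exceeds the 0.8 mm gap, so the wall pushes back. The portion of expansion that must be recovered elastically is δ_free − gap = 1.653 − 0.8 = 0.8532 mm.
Compatibility: PL/(AE) = 0.8532 mm, so σ = P/A = E × (0.8532/1675) = 52.47 MPa.
Force on the wall = σA = 52.47 × 1775 mm² = 93.13 kN.

P ≈ 93.1 kN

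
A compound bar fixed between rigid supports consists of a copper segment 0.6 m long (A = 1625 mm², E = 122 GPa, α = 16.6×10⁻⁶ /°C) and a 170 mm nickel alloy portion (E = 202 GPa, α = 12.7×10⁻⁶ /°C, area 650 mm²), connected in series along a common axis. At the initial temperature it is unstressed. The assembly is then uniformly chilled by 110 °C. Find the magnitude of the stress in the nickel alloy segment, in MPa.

σ ≈ 475 MPa (tensile)

With the walls removed the bar would change length by δ_free = Σ αᵢΔT Lᵢ = 16.6×10⁻⁶×110×600 + 12.7×10⁻⁶×110×170 = 1.333 mm.
The walls prevent any net length change, so an axial force P (same in every segment) develops. Compatibility: P · Σ Lᵢ/(AᵢEᵢ) = δ_free.
Σ Lᵢ/(AᵢEᵢ) = 600/(1625×122×10³) + 170/(650×202×10³) = 4.321×10⁻⁶ mm/N.
P = 1.333 / 4.321×10⁻⁶ = 308500 N = 308.5 kN, tensile.
σ_{nickel alloy} = P / A = 308500 / 650 = 474.6 MPa.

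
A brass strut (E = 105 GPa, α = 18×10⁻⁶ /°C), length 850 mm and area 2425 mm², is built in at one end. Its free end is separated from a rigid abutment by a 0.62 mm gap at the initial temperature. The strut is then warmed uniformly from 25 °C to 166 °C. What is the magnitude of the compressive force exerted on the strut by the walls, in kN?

P ≈ 461 kN

Unrestrained expansion: δ_free = αΔT L = 18×10⁻⁶ × 141 × 850 = 2.157 mm.
After closing the 0.62 mm clearance, 2.157 − 0.62 = 1.537 mm of expansion remains to be suppressed by the wall.
Compatibility: PL/(AE) = 1.537 mm, so σ = P/A = E × (1.537/850) = 189.9 MPa.
Force on the wall = σA = 189.9 × 2425 mm² = 460.5 kN.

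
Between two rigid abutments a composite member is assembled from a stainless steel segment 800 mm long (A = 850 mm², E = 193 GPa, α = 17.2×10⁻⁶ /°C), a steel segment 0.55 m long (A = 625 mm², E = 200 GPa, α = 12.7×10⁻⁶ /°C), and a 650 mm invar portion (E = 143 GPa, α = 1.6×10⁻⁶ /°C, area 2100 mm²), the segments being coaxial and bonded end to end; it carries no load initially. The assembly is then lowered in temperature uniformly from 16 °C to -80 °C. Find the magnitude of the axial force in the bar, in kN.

P ≈ 183 kN (tensile)

Free thermal contraction of the whole bar: Σ αᵢΔT Lᵢ = 17.2×10⁻⁶×96×800 + 12.7×10⁻⁶×96×550 + 1.6×10⁻⁶×96×650 = 2.091 mm.
Since the ends are fixed, an axial force P builds up, equal in every segment, with P · Σ Lᵢ/(AᵢEᵢ) = δ_free.
The series flexibility is Σ Lᵢ/(AᵢEᵢ) = 800/(850×193×10³) + 550/(625×200×10³) + 650/(2100×143×10³) = 1.144×10⁻⁵ mm/N.
So P = 2.091 / 1.144×10⁻⁵ = 182.8 kN, tensile.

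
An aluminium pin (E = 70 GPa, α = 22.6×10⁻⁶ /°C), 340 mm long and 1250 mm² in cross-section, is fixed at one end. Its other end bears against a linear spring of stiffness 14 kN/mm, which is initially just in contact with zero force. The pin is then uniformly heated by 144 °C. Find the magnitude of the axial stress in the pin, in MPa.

σ ≈ 11.8 MPa (compressive)

If the spring were absent the pin would lengthen by αΔT L = 22.6×10⁻⁶ × 144 × 340 = 1.106 mm.
Let P be the compressive force at the spring. The pin shortens elastically by PL/(AE) and the spring compresses by P/k; together these equal δ_free.
So P = δ_free / [L/(AE) + 1/k] = 1.106 / [ 340/(1250×70×10³) + 1/(14×10³) ].
P = 1.106 / 7.531×10⁻⁵ = 14690 N.
σ = P/A = 14690/1250 = 11.75 MPa.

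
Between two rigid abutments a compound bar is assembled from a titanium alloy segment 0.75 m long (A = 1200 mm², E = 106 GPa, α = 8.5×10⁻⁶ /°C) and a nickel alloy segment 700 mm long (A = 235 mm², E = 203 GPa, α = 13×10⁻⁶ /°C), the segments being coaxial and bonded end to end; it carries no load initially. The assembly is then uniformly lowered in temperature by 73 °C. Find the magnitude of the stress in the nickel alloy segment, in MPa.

σ ≈ 234 MPa (tensile)

Free thermal contraction of the whole bar: Σ αᵢΔT Lᵢ = 8.5×10⁻⁶×73×750 + 13×10⁻⁶×73×700 = 1.13 mm.
The walls prevent any net length change, so an axial force P (same in every segment) develops. Compatibility: P · Σ Lᵢ/(AᵢEᵢ) = δ_free.
The series flexibility is Σ Lᵢ/(AᵢEᵢ) = 750/(1200×106×10³) + 700/(235×203×10³) = 2.057×10⁻⁵ mm/N.
P = 1.13 / 2.057×10⁻⁵ = 54920 N = 54.92 kN, tensile.
σ_{nickel alloy} = P / A = 54920 / 235 = 233.7 MPa.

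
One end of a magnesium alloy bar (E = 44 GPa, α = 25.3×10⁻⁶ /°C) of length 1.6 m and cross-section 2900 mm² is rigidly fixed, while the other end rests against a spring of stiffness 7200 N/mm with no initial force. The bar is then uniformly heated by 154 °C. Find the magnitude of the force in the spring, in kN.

P ≈ 41.2 kN

The unrestrained thermal change is αΔT L = 25.3×10⁻⁶ × 154 × 1600 = 6.234 mm.
Let P be the compressive force at the spring. The bar shortens elastically by PL/(AE) and the spring compresses by P/k; together these equal δ_free.
So P = δ_free / [L/(AE) + 1/k] = 6.234 / [ 1600/(2900×44×10³) + 1/(7200) ].
P = 6.234 / 0.0001514 = 41170 N.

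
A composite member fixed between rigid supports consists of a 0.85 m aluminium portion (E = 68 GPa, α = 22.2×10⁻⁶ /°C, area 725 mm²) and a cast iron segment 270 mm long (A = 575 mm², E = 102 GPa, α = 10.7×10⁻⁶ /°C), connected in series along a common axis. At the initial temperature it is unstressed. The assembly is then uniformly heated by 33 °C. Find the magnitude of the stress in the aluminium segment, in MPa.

If the supports were absent, the total length change would be Σ αᵢΔT Lᵢ = 22.2×10⁻⁶×33×850 + 10.7×10⁻⁶×33×270 = 0.718 mm.
The walls prevent any net length change, so an axial force P (same in every segment) develops. Compatibility: P · Σ Lᵢ/(AᵢEᵢ) = δ_free.
The series flexibility is Σ Lᵢ/(AᵢEᵢ) = 850/(725×68×10³) + 270/(575×102×10³) = 2.184×10⁻⁵ mm/N.
P = 0.718 / 2.184×10⁻⁵ = 32870 N = 32.87 kN, compressive.
σ_{aluminium} = P / A = 32870 / 725 = 45.34 MPa.

σ ≈ 45.3 MPa (compressive)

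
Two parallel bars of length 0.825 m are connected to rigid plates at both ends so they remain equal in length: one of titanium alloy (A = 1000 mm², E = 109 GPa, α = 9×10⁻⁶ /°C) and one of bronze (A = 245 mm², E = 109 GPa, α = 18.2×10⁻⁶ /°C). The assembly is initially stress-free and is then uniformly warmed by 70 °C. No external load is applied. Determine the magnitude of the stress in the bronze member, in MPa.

The bronze has the larger α, so on heating it would change length more than the titanium alloy if both were free. The rigid plates force a common final length, so the bronze is put into compression and the titanium alloy into tension, with equal and opposite forces P (no external load).
Setting the final lengths equal and cancelling L: (α₁ − α₂)ΔT = P/(A₁E₁) + P/(A₂E₂).
|α₁ − α₂|·ΔT = 9.2×10⁻⁶ × 70 = 0.000644.
1/(A₁E₁) + 1/(A₂E₂) = 1/(1000×109×10³) + 1/(245×109×10³) = 4.662×10⁻⁸ N⁻¹.
So P = 0.000644 / 4.662×10⁻⁸ = 13.81 kN.
σ_{bronze} = P/A₂ = 13810/245 = 56.38 MPa, compressive.

σ ≈ 56.4 MPa (compressive)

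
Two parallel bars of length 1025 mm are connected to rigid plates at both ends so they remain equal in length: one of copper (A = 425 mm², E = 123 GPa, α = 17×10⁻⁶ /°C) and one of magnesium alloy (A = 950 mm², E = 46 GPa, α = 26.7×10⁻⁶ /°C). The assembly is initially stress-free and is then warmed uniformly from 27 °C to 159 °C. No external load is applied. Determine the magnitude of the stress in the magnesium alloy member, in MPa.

σ ≈ 32.1 MPa (compressive)

Equilibrium of a rigid end plate with no external load gives equal and opposite internal forces ±P in the two members. Since α_{magnesium alloy} > α_{copper}, heating drives the magnesium alloy into compression and the copper into tension.
Compatibility of the two members (thermal + elastic change equal): (α₁ − α₂)ΔT = P·[1/(A₁E₁) + 1/(A₂E₂)].
|α₁ − α₂|·ΔT = 9.7×10⁻⁶ × 132 = 0.00128.
1/(A₁E₁) + 1/(A₂E₂) = 1/(425×123×10³) + 1/(950×46×10³) = 4.201×10⁻⁸ N⁻¹.
So P = 0.00128 / 4.201×10⁻⁸ = 30.48 kN.
σ_{magnesium alloy} = P/A₂ = 30480/950 = 32.08 MPa, compressive.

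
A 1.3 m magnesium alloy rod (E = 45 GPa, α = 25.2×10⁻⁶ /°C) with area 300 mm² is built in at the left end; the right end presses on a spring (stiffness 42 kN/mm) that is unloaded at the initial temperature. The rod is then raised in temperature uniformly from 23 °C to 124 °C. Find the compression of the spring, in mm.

δ ≈ 0.656 mm

If the spring were absent the rod would lengthen by αΔT L = 25.2×10⁻⁶ × 101 × 1300 = 3.309 mm.
Let P be the compressive force at the spring. The rod shortens elastically by PL/(AE) and the spring compresses by P/k; together these equal δ_free.
P [ L/(AE) + 1/k ] = δ_free → P [ 1300/(300×45×10³) + 1/(42×10³) ] = 3.309.
P = 3.309 / 0.0001201 = 27550 N.
Spring compression = P/k = 27550/(42×10³) = 0.6559 mm.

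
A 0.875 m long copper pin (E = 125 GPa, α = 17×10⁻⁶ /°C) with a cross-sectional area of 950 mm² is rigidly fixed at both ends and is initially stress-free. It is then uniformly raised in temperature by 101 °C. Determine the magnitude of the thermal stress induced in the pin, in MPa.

σ ≈ 215 MPa (compressive)

With length fixed, the mechanical strain must cancel the thermal strain αΔT = 17×10⁻⁶ × 101 = 1717×10⁻⁶.
σ = EαΔT = 125×10³ × 17×10⁻⁶ × 101 = 214.6 MPa (compressive; the pin is trying to expand).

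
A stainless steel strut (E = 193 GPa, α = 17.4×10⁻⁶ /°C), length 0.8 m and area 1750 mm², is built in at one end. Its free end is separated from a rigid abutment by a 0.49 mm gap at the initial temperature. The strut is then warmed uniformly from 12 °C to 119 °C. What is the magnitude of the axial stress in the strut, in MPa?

σ ≈ 241 MPa (compressive)

Free thermal elongation = αΔT L = 17.4×10⁻⁶ × 107 × 800 = 1.489 mm.
The gap closes (δ_free > 0.49 mm) and the wall then resists a further 1.489 − 0.49 = 0.9994 mm of expansion.
So σ = E(δ_free − g)/L = 193×10³ × 0.9994/800 = 241.1 MPa.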